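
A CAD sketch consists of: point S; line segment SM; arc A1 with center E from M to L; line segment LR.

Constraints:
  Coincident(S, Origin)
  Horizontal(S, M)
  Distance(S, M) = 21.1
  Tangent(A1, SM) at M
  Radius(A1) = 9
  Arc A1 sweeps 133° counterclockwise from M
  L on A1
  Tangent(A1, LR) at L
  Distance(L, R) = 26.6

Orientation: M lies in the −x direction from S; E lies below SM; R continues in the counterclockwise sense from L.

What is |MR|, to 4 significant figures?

36.47

S is at the origin; S and M share the same y with |SM| = 21.1 and M on the −x side, so M = (-21.10, 0.000). The tangent condition forces EM to be normal to SM, so E = M + (0, -9) = (-21.10, -9.000). On A1, M sits at bearing 90° from E; a 133° counterclockwise sweep puts L at bearing 223°, so L = E + 9.0·(cos 223°, sin 223°) = (-27.68, -15.14). The tangent condition forces EL to be normal to LR, so LR runs along (−sin 223°, cos 223°); with |LR| = 26.6, R = (-9.541, -34.59). Then |MR| = |R − M| = 36.47.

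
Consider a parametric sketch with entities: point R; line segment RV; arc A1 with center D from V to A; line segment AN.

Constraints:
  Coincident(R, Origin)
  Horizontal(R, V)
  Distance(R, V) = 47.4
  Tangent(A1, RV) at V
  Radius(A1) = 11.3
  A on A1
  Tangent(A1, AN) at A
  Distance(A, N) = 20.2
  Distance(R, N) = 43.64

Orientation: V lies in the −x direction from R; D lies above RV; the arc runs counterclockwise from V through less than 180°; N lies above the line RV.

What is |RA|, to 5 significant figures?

37.445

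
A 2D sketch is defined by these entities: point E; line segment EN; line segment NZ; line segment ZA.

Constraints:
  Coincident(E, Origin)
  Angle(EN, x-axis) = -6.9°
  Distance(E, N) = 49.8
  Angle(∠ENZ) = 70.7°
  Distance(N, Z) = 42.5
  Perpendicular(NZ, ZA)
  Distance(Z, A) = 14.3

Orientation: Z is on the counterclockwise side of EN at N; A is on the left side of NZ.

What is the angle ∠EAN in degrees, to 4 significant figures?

70.07°

E is at the origin; EN runs at -6.9° with length 49.8, so N = 49.8·(cos -6.9°, sin -6.9°) = (49.44, -5.983). ∠ENZ = 70.7°, so NZ runs at -6.9° + (180° − 70.7°) = 102.4° from the x-axis; with |NZ| = 42.5, Z = N + 42.5·(cos 102.4°, sin 102.4°) = (40.31, 35.53). The perpendicularity gives ZA at right angles to NZ; with |ZA| = 14.3 on the left of NZ, A = Z + 14.3·(-0.9767, -0.2147) = (26.35, 32.46). Then cos ∠EAN = AE·AN / (|AE||AN|), giving 70.07°.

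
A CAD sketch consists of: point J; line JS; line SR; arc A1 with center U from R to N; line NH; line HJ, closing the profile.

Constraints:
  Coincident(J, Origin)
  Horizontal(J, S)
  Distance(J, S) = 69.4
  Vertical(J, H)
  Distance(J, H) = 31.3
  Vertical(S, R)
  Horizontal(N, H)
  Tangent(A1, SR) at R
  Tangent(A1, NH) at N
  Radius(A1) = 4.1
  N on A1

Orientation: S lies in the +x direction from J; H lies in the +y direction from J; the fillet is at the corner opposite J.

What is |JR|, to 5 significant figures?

74.540

J is at the origin; J and S share the same y with |JS| = 69.4 and S on the +x side, so S = (69.400, 0.0000). JH is vertical with |JH| = 31.3 and H on the +y side, so H = (0.0000, 31.300). The virtual corner opposite J is at (69.400, 31.300). A1 meets SR tangentially, so UR is at right angles to SR and the tangent condition forces UN to be normal to NH, with radius 4.1, so the center U sits 4.1 in from both sides at U = (65.300, 27.200). That places the tangent points at R = (69.400, 27.200) on SR and N = (65.300, 31.300) on NH. Then |JR| = |R − J| = 74.540.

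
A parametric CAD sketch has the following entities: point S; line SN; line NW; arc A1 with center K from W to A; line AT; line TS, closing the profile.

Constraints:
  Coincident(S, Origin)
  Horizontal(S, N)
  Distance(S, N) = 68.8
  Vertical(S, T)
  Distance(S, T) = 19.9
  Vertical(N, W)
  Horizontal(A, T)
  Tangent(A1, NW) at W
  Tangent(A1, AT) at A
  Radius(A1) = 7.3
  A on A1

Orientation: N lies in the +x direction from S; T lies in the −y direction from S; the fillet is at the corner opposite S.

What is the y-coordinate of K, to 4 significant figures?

-12.60

S is at the origin; SN is horizontal with |SN| = 68.8 and N on the +x side, so N = (68.80, 0.000). ST is vertical with |ST| = 19.9 and T on the −y side, so T = (0.000, -19.90). The virtual corner opposite S is at (68.80, -19.90). Tangency of A1 to NW means the radius KW is perpendicular to NW and since A1 is tangent to AT there, KA ⟂ AT, with radius 7.3, so the center K sits 7.3 in from both sides at K = (61.50, -12.60). So K.y = -12.60.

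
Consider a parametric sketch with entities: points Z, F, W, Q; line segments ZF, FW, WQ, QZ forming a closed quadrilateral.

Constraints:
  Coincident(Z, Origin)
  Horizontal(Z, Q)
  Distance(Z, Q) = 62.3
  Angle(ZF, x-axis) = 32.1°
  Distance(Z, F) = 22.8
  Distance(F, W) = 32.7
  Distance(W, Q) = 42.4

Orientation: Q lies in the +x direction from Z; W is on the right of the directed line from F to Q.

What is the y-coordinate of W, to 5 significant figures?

-20.093

Z is at the origin; ZQ is horizontal with |ZQ| = 62.3 and Q in +x, so Q = (62.3, 0). ZF runs at 32.1° with |ZF| = 22.8, so F = (19.314, 12.116). W is determined by |FW| = 32.7 and |WQ| = 42.4 together: it lies at the intersection of circle(F, 32.7) and circle(Q, 42.4). With |FQ| = 44.660, the foot of the radical line on FQ is 14.175 from F and the perpendicular offset is √(32.7² − 14.175²) = 29.468. Taking the right-of-FQ solution: W = (24.963, -20.093).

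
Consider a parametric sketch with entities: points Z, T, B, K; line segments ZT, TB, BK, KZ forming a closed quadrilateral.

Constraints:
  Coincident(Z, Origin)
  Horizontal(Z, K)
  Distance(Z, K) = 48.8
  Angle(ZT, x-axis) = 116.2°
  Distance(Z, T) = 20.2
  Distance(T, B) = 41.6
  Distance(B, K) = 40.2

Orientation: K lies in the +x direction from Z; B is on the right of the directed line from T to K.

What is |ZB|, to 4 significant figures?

21.55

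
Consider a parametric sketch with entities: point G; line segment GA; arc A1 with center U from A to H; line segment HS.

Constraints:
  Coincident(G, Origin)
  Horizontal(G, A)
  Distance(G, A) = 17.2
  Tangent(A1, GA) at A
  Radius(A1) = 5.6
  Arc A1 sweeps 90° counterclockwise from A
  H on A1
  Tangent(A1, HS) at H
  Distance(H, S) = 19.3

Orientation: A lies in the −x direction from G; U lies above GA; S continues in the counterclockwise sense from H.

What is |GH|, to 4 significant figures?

12.88

G is at the origin; GA is horizontal with |GA| = 17.2 and A on the −x side, so A = (-17.20, 0.000). Since A1 is tangent to GA there, UA ⟂ GA, so U = A + (0, 5.6) = (-17.20, 5.600). On A1, A sits at bearing -90° from U; a 90° counterclockwise sweep puts H at bearing 0°, so H = U + 5.6·(cos 0°, sin 0°) = (-11.60, 5.600). Then |GH| = |H − G| = 12.88.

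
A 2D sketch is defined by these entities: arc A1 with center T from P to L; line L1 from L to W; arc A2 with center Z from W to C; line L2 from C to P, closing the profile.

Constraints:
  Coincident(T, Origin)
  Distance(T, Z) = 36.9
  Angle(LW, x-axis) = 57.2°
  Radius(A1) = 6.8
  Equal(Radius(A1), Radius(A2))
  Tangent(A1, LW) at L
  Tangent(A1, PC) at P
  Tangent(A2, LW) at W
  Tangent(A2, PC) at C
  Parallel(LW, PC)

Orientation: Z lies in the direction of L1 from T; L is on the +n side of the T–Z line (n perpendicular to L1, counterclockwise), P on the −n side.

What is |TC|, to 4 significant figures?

37.52

Tangency of A1 to both parallel lines with radius 6.8 puts L and P at T ± 6.8·n: L = (-5.716, 3.684), P = (5.716, -3.684). Equal radii place W and C the same way about Z: W = Z + 6.8·n = (14.27, 34.70), C = Z − 6.8·n = (25.70, 27.33). Then |TC| = |C − T| = 37.52.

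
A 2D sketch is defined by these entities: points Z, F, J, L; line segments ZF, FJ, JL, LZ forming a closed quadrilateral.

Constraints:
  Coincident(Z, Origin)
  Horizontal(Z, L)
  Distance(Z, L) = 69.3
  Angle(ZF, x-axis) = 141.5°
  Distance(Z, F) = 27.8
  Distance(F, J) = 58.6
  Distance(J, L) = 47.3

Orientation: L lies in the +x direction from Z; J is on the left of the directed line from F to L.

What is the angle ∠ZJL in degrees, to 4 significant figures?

93.80°

Z is at the origin; Z and L share the same y with |ZL| = 69.3 and L in +x, so L = (69.3, 0). ZF runs at 141.5° with |ZF| = 27.8, so F = (-21.76, 17.31). J is determined by |FJ| = 58.6 and |JL| = 47.3 together: it lies at the intersection of circle(F, 58.6) and circle(L, 47.3). With |FL| = 92.69, the foot of the radical line on FL is 52.80 from F and the perpendicular offset is √(58.6² − 52.80²) = 25.42. Taking the left-of-FL solution: J = (34.86, 32.42).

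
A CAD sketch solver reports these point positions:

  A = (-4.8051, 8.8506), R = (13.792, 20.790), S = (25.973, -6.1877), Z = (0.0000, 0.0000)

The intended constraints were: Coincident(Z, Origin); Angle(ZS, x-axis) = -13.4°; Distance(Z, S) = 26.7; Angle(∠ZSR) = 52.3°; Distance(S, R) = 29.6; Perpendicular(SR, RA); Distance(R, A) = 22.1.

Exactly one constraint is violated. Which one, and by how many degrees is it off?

Perpendicular(SR, RA) — off by 8.40°.

Z = (0.00, 0.00) ✓; ZS at -13.40° ✓; |ZS| = 26.70 ✓; ∠ZSR = 52.30° ✓; |SR| = 29.60 ✓; ∠(SR, RA) = 98.40° ✗; |RA| = 22.10 ✓.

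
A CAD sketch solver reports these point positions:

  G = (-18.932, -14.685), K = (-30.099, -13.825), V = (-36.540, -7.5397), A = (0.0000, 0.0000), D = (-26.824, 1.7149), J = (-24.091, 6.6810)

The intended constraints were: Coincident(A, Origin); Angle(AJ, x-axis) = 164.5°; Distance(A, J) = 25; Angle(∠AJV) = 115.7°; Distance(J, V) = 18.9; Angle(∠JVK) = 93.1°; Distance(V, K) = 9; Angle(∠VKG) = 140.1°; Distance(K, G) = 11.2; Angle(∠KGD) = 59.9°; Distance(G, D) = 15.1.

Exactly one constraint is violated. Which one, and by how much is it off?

Distance(G, D) = 15.1 — off by 3.10.

A = (0.00, 0.00) ✓; AJ at 164.5° ✓; |AJ| = 25.00 ✓; ∠AJV = 115.7° ✓; |JV| = 18.90 ✓; ∠JVK = 93.10° ✓; |VK| = 9.000 ✓; ∠VKG = 140.1° ✓; |KG| = 11.20 ✓; ∠KGD = 59.90° ✓; |GD| = 18.20 ✗.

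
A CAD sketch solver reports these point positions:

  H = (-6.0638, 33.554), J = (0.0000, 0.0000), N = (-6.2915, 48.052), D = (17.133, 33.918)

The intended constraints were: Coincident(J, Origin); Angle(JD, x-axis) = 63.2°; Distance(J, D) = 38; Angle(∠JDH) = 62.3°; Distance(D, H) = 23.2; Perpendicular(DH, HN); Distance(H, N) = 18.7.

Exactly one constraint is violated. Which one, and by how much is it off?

Distance(H, N) = 18.7 — off by 4.20.

J = (0.00, 0.00) ✓; JD at 63.20° ✓; |JD| = 38.00 ✓; ∠JDH = 62.30° ✓; |DH| = 23.20 ✓; ∠(DH, HN) = 90.00° ✓; |HN| = 14.50 ✗.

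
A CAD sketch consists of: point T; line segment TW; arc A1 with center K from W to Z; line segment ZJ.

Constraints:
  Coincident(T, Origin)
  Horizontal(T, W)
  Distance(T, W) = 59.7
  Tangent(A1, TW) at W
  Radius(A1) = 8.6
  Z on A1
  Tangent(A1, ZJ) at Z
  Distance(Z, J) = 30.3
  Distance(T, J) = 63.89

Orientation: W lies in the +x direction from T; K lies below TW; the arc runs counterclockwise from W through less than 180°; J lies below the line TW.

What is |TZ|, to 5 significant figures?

51.803

T is at the origin; TW is horizontal with |TW| = 59.7 and W on the +x side, so W = (59.700, 0.0000). A1 meets TW tangentially, so KW is at right angles to TW, so K = W + (0, -8.6) = (59.700, -8.6000). Since KZ ⟂ ZJ (tangency), |KJ| = √(8.6² + 30.3²) = 31.497 regardless of where Z sits on A1. So J lies on both circle(T, 63.89) and circle(K, 31.497); the below-TW intersection is J = (50.758, -38.801). Z is the foot of the tangent from J: Z = (51.101, -8.5029).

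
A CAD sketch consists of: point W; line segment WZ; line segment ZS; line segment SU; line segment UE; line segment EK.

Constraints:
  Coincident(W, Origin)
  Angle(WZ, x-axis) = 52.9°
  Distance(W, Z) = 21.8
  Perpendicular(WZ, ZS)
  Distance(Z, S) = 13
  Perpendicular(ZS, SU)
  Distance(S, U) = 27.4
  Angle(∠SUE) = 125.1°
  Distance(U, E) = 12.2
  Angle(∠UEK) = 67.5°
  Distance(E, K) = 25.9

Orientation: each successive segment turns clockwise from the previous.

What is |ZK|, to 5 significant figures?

9.5101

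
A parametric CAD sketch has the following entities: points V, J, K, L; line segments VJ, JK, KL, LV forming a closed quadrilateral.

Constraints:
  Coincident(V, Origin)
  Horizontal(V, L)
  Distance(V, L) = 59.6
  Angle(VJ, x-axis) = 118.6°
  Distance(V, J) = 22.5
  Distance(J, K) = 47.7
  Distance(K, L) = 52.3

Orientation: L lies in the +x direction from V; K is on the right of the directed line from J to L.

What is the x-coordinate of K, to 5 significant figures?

12.181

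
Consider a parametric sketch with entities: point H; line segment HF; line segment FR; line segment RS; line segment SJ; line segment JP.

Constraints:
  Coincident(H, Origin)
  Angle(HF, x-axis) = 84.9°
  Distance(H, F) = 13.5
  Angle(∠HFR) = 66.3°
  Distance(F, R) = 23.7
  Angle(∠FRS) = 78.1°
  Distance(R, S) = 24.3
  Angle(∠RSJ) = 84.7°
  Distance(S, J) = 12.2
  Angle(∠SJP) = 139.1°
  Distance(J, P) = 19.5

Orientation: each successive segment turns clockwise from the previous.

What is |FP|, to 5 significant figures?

4.8745

H is at the origin; HF runs at 84.9° with length 13.5, so F = (1.2001, 13.447). ∠HFR = 66.3° gives FR at -28.800° from the x-axis; with |FR| = 23.7, R = (21.969, 2.0290). ∠FRS = 78.1° gives RS at -130.70° from the x-axis; with |RS| = 24.3, S = (6.1226, -16.394). ∠RSJ = 84.7° gives SJ at 134.00° from the x-axis; with |SJ| = 12.2, J = (-2.3523, -7.6177). ∠SJP = 139.1° gives JP at 93.100° from the x-axis; with |JP| = 19.5, P = (-3.4068, 11.854). Then |FP| = |P − F| = 4.8745.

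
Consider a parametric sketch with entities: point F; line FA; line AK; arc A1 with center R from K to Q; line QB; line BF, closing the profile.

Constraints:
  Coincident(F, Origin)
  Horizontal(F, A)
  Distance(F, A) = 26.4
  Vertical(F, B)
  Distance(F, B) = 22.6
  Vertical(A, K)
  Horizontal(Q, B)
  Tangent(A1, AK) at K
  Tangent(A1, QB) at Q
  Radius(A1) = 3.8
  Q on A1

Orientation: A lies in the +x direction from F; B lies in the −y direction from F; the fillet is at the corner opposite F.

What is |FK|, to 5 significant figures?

32.410

The virtual corner opposite F is at (26.400, -22.600). Tangency of A1 to AK means the radius RK is perpendicular to AK and A1 meets QB tangentially, so RQ is at right angles to QB, with radius 3.8, so the center R sits 3.8 in from both sides at R = (22.600, -18.800). That places the tangent points at K = (26.400, -18.800) on AK and Q = (22.600, -22.600) on QB. Then |FK| = |K − F| = 32.410.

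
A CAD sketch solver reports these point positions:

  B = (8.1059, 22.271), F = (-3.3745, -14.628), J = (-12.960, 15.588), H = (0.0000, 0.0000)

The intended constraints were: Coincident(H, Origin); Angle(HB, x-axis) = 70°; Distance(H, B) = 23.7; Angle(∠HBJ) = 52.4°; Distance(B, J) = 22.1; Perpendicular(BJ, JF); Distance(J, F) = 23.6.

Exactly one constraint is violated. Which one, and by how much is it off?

Distance(J, F) = 23.6 — off by 8.10.

H = (0.00, 0.00) ✓; HB at 70.00° ✓; |HB| = 23.70 ✓; ∠HBJ = 52.40° ✓; |BJ| = 22.10 ✓; ∠(BJ, JF) = 90.00° ✓; |JF| = 31.70 ✗.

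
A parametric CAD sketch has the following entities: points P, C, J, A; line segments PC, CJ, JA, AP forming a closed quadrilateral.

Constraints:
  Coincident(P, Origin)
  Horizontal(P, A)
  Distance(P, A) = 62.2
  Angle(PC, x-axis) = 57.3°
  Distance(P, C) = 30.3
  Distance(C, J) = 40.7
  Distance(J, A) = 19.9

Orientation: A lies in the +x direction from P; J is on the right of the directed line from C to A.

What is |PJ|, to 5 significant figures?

43.333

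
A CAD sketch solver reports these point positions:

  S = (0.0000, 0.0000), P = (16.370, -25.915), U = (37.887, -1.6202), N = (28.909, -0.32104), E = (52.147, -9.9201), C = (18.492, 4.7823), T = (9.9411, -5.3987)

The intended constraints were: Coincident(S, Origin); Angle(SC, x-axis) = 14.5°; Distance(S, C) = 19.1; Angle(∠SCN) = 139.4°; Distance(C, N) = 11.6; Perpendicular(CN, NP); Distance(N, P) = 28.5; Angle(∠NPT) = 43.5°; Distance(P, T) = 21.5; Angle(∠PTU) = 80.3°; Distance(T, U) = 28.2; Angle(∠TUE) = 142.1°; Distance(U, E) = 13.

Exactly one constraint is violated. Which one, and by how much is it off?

Distance(U, E) = 13 — off by 3.50.

S = (0.00, 0.00) ✓; SC at 14.50° ✓; |SC| = 19.10 ✓; ∠SCN = 139.4° ✓; |CN| = 11.60 ✓; ∠(CN, NP) = 90.00° ✓; |NP| = 28.50 ✓; ∠NPT = 43.50° ✓; |PT| = 21.50 ✓; ∠PTU = 80.30° ✓; |TU| = 28.20 ✓; ∠TUE = 142.1° ✓; |UE| = 16.50 ✗.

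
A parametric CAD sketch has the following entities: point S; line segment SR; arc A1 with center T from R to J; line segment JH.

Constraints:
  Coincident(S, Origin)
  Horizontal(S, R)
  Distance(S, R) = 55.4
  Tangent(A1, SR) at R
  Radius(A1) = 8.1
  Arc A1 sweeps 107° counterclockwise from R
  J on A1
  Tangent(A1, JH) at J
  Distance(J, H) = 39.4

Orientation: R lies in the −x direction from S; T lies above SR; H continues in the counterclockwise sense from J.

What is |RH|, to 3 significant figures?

48.3

On A1, R sits at bearing -90° from T; a 107° counterclockwise sweep puts J at bearing 17°, so J = T + 8.1·(cos 17°, sin 17°) = (-47.7, 10.5). A1 meets JH tangentially, so TJ is at right angles to JH, so JH runs along (−sin 17°, cos 17°); with |JH| = 39.4, H = (-59.2, 48.1). Then |RH| = |H − R| = 48.3.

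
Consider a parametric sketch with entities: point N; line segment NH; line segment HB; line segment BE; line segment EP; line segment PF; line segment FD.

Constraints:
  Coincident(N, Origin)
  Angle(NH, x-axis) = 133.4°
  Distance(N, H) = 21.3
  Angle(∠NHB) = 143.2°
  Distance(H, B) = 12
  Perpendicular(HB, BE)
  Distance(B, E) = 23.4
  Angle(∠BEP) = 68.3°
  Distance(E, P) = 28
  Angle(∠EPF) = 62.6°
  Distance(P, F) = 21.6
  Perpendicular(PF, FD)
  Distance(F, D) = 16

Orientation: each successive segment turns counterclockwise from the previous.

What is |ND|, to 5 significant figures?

29.894

N is at the origin; NH runs at 133.4° with length 21.3, so H = (-14.635, 15.476). ∠NHB = 143.2° gives HB at 170.20° from the x-axis; with |HB| = 12.0, B = (-26.460, 17.519). HB is perpendicular to BE, so BE runs at -99.800°; with |BE| = 23.4, E = (-30.443, -5.5400). ∠BEP = 68.3° gives EP at 11.900° from the x-axis; with |EP| = 28.0, P = (-3.0445, 0.23373). ∠EPF = 62.6° gives PF at 129.30° from the x-axis; with |PF| = 21.6, F = (-16.726, 16.949). The perpendicularity gives FD at right angles to PF, so FD runs at -140.70°; with |FD| = 16.0, D = (-29.107, 6.8146). Then |ND| = |D − N| = 29.894.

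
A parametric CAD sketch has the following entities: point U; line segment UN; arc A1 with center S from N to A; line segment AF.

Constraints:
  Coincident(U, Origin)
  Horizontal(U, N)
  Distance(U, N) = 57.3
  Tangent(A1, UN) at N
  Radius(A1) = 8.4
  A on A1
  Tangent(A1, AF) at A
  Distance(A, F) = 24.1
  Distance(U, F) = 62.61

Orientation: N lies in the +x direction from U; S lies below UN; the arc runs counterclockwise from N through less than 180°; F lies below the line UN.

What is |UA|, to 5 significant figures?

49.968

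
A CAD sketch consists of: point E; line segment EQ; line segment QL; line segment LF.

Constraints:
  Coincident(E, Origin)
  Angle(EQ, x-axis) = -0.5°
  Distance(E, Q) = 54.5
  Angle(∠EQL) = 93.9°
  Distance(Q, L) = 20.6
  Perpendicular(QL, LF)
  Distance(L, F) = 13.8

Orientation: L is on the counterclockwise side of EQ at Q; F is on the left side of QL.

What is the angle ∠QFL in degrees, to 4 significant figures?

56.18°

∠EQL = 93.9°, so QL runs at -0.5° + (180° − 93.9°) = 85.60° from the x-axis; with |QL| = 20.6, L = Q + 20.6·(cos 85.60°, sin 85.60°) = (56.08, 20.06). QL ⟂ LF; with |LF| = 13.8 on the left of QL, F = L + 13.8·(-0.9971, 0.07672) = (42.32, 21.12). Then cos ∠QFL = FQ·FL / (|FQ||FL|), giving 56.18°.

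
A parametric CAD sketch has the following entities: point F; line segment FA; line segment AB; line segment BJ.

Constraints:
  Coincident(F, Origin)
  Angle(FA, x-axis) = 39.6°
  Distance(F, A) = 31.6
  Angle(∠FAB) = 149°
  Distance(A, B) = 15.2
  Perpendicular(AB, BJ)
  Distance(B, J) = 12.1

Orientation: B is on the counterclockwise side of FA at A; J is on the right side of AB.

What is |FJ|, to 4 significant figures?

50.92

F is at the origin; FA runs at 39.6° with length 31.6, so A = 31.6·(cos 39.6°, sin 39.6°) = (24.35, 20.14). ∠FAB = 149.0°, so AB runs at 39.6° + (180° − 149.0°) = 70.60° from the x-axis; with |AB| = 15.2, B = A + 15.2·(cos 70.60°, sin 70.60°) = (29.40, 34.48). The perpendicularity gives BJ at right angles to AB; with |BJ| = 12.1 on the right of AB, J = B + 12.1·(0.9432, -0.3322) = (40.81, 30.46). Then |FJ| = |J − F| = 50.92.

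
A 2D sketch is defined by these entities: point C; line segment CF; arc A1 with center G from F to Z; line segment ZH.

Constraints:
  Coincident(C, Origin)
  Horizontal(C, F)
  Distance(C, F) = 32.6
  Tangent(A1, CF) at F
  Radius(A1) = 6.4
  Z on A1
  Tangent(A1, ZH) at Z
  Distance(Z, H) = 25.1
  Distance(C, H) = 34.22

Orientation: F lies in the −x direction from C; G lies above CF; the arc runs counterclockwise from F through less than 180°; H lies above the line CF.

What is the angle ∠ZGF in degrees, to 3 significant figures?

72.7°

Checks: C.y = 0.00, F.y = 0.00 ✓; |GZ| = 6.400 ✓; ∠(GZ, ZH) = 90.00° ✓; |ZH| = 25.10 ✓; |CH| = 34.22 ✓.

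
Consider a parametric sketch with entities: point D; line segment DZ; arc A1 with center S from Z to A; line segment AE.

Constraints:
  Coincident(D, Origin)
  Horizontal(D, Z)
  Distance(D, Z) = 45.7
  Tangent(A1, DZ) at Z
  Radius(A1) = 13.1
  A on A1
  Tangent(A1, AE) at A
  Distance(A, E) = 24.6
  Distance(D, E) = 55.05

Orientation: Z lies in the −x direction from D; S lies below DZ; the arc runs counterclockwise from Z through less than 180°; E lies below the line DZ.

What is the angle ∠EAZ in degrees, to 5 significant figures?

112.92°

D is at the origin; D and Z share the same y with |DZ| = 45.7 and Z on the −x side, so Z = (-45.700, 0.0000). Tangency of A1 to DZ means the radius SZ is perpendicular to DZ, so S = Z + (0, -13.1) = (-45.700, -13.100). Since SA ⟂ AE (tangency), |SE| = √(13.1² + 24.6²) = 27.871 regardless of where A sits on A1. So E lies on both circle(D, 55.05) and circle(S, 27.871); the below-DZ intersection is E = (-37.956, -39.873). A is the foot of the tangent from E: A = (-55.096, -22.228).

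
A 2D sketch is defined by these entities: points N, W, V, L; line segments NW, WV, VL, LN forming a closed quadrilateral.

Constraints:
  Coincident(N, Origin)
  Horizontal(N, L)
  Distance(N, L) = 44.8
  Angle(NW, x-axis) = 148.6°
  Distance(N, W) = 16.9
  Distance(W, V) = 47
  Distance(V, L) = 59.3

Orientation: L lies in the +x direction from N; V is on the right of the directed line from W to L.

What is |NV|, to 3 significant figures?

36.6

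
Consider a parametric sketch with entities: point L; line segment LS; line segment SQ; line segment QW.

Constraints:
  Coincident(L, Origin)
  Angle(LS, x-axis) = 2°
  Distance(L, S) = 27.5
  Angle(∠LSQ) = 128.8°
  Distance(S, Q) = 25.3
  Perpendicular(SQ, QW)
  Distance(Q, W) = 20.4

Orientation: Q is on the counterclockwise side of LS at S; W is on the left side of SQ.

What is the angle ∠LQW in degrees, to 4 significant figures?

63.26°

L is at the origin; LS runs at 2.0° with length 27.5, so S = 27.5·(cos 2.0°, sin 2.0°) = (27.48, 0.9597). ∠LSQ = 128.8°, so SQ runs at 2.0° + (180° − 128.8°) = 53.20° from the x-axis; with |SQ| = 25.3, Q = S + 25.3·(cos 53.20°, sin 53.20°) = (42.64, 21.22). SQ ⟂ QW; with |QW| = 20.4 on the left of SQ, W = Q + 20.4·(-0.8007, 0.5990) = (26.30, 33.44). Then cos ∠LQW = QL·QW / (|QL||QW|), giving 63.26°.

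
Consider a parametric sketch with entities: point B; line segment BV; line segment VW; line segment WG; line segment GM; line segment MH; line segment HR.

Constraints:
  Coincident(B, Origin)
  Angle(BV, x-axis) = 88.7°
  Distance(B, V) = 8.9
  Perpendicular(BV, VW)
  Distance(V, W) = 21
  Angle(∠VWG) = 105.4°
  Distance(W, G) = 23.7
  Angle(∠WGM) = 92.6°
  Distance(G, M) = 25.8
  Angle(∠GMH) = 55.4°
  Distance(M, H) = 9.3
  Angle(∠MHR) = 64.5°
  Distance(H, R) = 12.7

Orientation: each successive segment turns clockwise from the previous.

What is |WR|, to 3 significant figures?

31.0

∠GMH = 55.4° gives MH at 72.1° from the x-axis; with |MH| = 9.3, H = (5.12, -13.1). ∠MHR = 64.5° gives HR at -43.4° from the x-axis; with |HR| = 12.7, R = (14.3, -21.9). Then |WR| = |R − W| = 31.0.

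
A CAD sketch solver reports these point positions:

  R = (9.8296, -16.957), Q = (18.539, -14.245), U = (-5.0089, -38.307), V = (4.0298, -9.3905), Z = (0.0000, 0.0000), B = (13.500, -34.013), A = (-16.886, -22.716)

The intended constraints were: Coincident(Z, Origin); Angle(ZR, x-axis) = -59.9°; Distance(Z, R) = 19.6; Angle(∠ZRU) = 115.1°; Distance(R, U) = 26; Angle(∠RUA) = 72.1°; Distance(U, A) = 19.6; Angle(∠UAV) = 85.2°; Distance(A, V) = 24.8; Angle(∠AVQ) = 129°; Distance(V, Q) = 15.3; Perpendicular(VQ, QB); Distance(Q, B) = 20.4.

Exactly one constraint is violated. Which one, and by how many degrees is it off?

Perpendicular(VQ, QB) — off by 4.20°.

Z = (0.00, 0.00) ✓; ZR at -59.90° ✓; |ZR| = 19.60 ✓; ∠ZRU = 115.1° ✓; |RU| = 26.00 ✓; ∠RUA = 72.10° ✓; |UA| = 19.60 ✓; ∠UAV = 85.20° ✓; |AV| = 24.80 ✓; ∠AVQ = 129.0° ✓; |VQ| = 15.30 ✓; ∠(VQ, QB) = 85.80° ✗; |QB| = 20.40 ✓.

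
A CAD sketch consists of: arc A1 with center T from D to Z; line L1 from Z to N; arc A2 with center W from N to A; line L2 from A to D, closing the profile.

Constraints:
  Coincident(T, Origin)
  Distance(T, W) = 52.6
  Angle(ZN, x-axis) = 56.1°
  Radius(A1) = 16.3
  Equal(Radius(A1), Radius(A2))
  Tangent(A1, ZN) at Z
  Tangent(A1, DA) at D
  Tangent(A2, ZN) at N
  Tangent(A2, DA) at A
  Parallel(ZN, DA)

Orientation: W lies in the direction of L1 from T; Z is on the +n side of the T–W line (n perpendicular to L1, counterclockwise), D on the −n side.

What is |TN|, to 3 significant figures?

55.1

The slot axis is L1's direction at 56.1°, so u = (cos 56.1°, sin 56.1°) = (0.558, 0.830) and n = (−sin 56.1°, cos 56.1°) = (-0.830, 0.558). T is at the origin and W lies 52.6 along u from T, so W = 52.6·u = (29.3, 43.7). Tangency of A1 to both parallel lines with radius 16.3 puts Z and D at T ± 16.3·n: Z = (-13.5, 9.09), D = (13.5, -9.09). Equal radii place N and A the same way about W: N = W + 16.3·n = (15.8, 52.7), A = W − 16.3·n = (42.9, 34.6). Then |TN| = |N − T| = 55.1.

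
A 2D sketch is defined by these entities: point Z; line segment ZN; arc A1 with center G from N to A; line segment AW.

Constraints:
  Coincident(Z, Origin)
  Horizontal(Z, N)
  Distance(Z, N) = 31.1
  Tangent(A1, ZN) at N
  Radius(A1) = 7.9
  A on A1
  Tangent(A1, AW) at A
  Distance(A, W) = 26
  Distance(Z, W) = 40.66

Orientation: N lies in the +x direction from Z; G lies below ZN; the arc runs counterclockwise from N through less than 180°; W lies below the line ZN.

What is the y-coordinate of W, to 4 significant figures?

-33.74

Checks: ∠(GN, NZ) = 90.00° ✓; |GN| = 7.900 ✓; |GA| = 7.900 ✓; ∠(GA, AW) = 90.00° ✓; |AW| = 26.00 ✓; |ZW| = 40.66 ✓.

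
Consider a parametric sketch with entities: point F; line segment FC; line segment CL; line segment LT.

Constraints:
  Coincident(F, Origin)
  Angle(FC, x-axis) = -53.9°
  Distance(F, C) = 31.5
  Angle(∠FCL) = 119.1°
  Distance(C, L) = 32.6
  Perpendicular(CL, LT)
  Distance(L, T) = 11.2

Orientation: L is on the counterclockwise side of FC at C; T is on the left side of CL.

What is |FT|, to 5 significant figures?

50.624

F is at the origin; FC runs at -53.9° with length 31.5, so C = 31.5·(cos -53.9°, sin -53.9°) = (18.560, -25.452). ∠FCL = 119.1°, so CL runs at -53.9° + (180° − 119.1°) = 7.0000° from the x-axis; with |CL| = 32.6, L = C + 32.6·(cos 7.0000°, sin 7.0000°) = (50.917, -21.479). CL is perpendicular to LT; with |LT| = 11.2 on the left of CL, T = L + 11.2·(-0.12187, 0.99255) = (49.552, -10.362). Then |FT| = |T − F| = 50.624.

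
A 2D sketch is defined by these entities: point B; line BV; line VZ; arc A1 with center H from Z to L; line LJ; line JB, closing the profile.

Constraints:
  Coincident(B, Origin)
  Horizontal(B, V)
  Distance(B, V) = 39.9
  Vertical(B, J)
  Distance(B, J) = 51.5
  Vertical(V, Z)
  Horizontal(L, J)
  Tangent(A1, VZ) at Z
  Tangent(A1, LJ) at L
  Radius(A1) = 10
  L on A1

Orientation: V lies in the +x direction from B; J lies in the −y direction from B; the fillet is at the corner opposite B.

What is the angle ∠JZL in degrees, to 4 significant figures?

30.93°

B is at the origin; BV is horizontal with |BV| = 39.9 and V on the +x side, so V = (39.90, 0.000). BJ is vertical with |BJ| = 51.5 and J on the −y side, so J = (0.000, -51.50). The virtual corner opposite B is at (39.90, -51.50). A1 meets VZ tangentially, so HZ is at right angles to VZ and tangency of A1 to LJ means the radius HL is perpendicular to LJ, with radius 10.0, so the center H sits 10.0 in from both sides at H = (29.90, -41.50). That places the tangent points at Z = (39.90, -41.50) on VZ and L = (29.90, -51.50) on LJ. Then cos ∠JZL = ZJ·ZL / (|ZJ||ZL|), giving 30.93°.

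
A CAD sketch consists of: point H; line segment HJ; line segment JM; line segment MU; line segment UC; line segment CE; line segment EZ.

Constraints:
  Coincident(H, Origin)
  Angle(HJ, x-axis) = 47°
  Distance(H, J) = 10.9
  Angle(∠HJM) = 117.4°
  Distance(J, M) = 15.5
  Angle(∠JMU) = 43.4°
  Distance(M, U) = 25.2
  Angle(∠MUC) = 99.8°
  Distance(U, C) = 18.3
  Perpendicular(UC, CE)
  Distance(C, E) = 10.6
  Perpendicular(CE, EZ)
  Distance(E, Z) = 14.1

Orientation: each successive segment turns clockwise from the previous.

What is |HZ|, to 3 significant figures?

6.19

H is at the origin; HJ runs at 47.0° with length 10.9, so J = (7.43, 7.97). ∠HJM = 117.4° gives JM at -15.6° from the x-axis; with |JM| = 15.5, M = (22.4, 3.80). ∠JMU = 43.4° gives MU at -152° from the x-axis; with |MU| = 25.2, U = (0.0714, -7.95). ∠MUC = 99.8° gives UC at 128° from the x-axis; with |UC| = 18.3, C = (-11.1, 6.55). UC is perpendicular to CE, so CE runs at 37.6°; with |CE| = 10.6, E = (-2.70, 13.0). The perpendicularity gives EZ at right angles to CE, so EZ runs at -52.4°; with |EZ| = 14.1, Z = (5.91, 1.85). Then |HZ| = |Z − H| = 6.19.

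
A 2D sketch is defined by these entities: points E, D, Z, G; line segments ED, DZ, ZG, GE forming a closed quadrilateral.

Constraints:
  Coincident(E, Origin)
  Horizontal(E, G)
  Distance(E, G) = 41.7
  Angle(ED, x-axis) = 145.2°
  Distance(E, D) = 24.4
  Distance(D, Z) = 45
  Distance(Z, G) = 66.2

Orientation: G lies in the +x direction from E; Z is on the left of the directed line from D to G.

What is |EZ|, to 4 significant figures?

53.12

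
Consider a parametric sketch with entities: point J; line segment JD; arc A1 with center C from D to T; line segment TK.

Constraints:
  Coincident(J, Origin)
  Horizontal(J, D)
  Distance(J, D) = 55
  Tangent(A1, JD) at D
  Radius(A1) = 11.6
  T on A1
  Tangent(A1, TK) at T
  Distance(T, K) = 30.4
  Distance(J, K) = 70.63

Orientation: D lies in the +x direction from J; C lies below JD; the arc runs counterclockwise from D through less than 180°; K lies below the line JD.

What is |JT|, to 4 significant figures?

46.91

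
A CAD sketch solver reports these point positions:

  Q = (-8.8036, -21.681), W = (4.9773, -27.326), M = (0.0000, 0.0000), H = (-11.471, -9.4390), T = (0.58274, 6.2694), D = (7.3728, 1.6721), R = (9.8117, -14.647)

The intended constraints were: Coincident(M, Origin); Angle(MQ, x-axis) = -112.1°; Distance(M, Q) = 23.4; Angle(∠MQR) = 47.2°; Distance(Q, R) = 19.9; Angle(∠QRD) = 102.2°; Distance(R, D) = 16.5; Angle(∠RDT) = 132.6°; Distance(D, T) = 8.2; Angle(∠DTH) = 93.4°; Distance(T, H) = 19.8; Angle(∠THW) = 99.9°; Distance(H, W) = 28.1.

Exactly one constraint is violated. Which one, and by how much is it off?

Distance(H, W) = 28.1 — off by 3.80.

M = (0.00, 0.00) ✓; MQ at -112.1° ✓; |MQ| = 23.40 ✓; ∠MQR = 47.20° ✓; |QR| = 19.90 ✓; ∠QRD = 102.2° ✓; |RD| = 16.50 ✓; ∠RDT = 132.6° ✓; |DT| = 8.200 ✓; ∠DTH = 93.40° ✓; |TH| = 19.80 ✓; ∠THW = 99.90° ✓; |HW| = 24.30 ✗.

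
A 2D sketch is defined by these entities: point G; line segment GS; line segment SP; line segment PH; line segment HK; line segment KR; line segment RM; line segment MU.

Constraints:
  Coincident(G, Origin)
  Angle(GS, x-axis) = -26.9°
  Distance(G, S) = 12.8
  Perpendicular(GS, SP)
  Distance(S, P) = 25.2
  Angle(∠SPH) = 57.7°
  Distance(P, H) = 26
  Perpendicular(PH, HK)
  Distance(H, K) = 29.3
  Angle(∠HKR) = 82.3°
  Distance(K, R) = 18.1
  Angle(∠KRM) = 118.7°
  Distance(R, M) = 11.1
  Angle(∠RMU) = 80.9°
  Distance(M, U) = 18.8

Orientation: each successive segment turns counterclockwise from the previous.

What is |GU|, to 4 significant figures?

2.566

∠KRM = 118.7° gives RM at 74.40° from the x-axis; with |RM| = 11.1, M = (20.30, -0.1412). ∠RMU = 80.9° gives MU at 173.5° from the x-axis; with |MU| = 18.8, U = (1.624, 1.987). Then |GU| = |U − G| = 2.566.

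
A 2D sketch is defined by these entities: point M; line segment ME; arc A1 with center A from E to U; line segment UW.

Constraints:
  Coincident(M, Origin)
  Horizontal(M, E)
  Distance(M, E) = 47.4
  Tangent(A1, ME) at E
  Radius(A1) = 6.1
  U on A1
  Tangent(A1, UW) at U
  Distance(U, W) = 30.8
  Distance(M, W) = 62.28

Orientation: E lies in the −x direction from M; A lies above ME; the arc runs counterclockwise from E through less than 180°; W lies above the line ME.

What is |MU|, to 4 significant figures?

42.24

Checks: |AU| = 6.100 ✓; ∠(AU, UW) = 90.00° ✓; |UW| = 30.80 ✓; |MW| = 62.28 ✓.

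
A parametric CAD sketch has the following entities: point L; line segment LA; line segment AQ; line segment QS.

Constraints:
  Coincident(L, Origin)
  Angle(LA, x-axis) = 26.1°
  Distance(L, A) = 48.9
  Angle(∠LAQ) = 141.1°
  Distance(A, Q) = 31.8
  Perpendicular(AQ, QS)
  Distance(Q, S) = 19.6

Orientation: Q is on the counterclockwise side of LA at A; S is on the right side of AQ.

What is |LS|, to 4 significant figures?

86.09

L is at the origin; LA runs at 26.1° with length 48.9, so A = 48.9·(cos 26.1°, sin 26.1°) = (43.91, 21.51). ∠LAQ = 141.1°, so AQ runs at 26.1° + (180° − 141.1°) = 65.00° from the x-axis; with |AQ| = 31.8, Q = A + 31.8·(cos 65.00°, sin 65.00°) = (57.35, 50.33). AQ is perpendicular to QS; with |QS| = 19.6 on the right of AQ, S = Q + 19.6·(0.9063, -0.4226) = (75.12, 42.05). Then |LS| = |S − L| = 86.09.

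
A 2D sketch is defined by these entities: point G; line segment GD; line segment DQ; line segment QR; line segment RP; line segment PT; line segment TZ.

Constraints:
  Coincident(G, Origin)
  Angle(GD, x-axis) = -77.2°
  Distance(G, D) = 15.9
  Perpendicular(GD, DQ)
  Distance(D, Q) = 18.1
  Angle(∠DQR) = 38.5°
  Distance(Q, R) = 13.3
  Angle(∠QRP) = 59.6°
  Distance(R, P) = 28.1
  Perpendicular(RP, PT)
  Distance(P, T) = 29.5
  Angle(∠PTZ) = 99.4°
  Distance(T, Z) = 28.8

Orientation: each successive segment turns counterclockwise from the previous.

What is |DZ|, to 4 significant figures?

41.77

G is at the origin; GD runs at -77.2° with length 15.9, so D = (3.523, -15.50). GD ⟂ DQ, so DQ runs at 12.80°; with |DQ| = 18.1, Q = (21.17, -11.49). ∠DQR = 38.5° gives QR at 154.3° from the x-axis; with |QR| = 13.3, R = (9.189, -5.727). ∠QRP = 59.6° gives RP at -85.30° from the x-axis; with |RP| = 28.1, P = (11.49, -33.73). RP is perpendicular to PT, so PT runs at 4.700°; with |PT| = 29.5, T = (40.89, -31.32). ∠PTZ = 99.4° gives TZ at 85.30° from the x-axis; with |TZ| = 28.8, Z = (43.25, -2.612). Then |DZ| = |Z − D| = 41.77.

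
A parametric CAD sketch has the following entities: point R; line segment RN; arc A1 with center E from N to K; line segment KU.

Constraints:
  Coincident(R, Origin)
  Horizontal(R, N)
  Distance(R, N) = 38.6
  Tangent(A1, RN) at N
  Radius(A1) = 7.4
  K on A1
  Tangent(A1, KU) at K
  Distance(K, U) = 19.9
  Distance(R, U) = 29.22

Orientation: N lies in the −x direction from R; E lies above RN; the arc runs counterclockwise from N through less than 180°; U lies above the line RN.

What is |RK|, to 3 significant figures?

32.6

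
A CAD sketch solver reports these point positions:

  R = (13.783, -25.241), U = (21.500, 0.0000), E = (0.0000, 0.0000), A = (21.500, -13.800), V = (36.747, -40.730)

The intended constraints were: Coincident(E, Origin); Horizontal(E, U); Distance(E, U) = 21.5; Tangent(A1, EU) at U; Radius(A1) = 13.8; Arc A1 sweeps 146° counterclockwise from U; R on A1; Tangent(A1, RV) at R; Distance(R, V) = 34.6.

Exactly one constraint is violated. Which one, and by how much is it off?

Distance(R, V) = 34.6 — off by 6.90.

E = (0.00, 0.00) ✓; E.y = 0.00, U.y = 0.00 ✓; |EU| = 21.50 ✓; ∠(AU, UE) = 90.00° ✓; |AU| = 13.80 ✓; bearing(A→R) − bearing(A→U) = 146.0° ✓; |AR| = 13.80 ✓; ∠(AR, RV) = 90.00° ✓; |RV| = 27.70 ✗.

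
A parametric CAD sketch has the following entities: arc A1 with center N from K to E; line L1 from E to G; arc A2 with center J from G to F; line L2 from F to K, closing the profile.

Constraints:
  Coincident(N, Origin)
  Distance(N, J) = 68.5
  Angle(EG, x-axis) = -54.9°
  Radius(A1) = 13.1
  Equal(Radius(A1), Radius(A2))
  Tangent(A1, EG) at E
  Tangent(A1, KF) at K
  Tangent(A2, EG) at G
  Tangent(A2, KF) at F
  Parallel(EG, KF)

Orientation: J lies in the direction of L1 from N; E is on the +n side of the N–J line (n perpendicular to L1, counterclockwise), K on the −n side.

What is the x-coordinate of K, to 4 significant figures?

-10.72

The slot axis is L1's direction at -54.9°, so u = (cos -54.9°, sin -54.9°) = (0.5750, -0.8181) and n = (−sin -54.9°, cos -54.9°) = (0.8181, 0.5750). N is at the origin and J lies 68.5 along u from N, so J = 68.5·u = (39.39, -56.04). Tangency of A1 to both parallel lines with radius 13.1 puts E and K at N ± 13.1·n: E = (10.72, 7.533), K = (-10.72, -7.533). So K.x = -10.72.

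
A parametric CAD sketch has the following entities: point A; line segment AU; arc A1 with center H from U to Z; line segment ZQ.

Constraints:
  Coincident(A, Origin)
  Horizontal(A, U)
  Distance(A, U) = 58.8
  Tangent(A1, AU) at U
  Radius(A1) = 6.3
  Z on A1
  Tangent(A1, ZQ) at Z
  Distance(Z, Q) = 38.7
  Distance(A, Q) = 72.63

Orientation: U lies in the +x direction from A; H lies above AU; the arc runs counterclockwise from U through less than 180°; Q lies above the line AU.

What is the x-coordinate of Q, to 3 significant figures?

56.7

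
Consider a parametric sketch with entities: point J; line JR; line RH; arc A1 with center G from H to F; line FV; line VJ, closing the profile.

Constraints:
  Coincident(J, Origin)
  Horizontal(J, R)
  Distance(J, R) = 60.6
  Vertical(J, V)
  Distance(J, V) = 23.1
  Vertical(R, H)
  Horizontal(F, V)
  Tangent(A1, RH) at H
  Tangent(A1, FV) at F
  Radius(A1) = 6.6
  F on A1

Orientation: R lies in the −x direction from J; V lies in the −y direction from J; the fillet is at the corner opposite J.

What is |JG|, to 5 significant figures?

56.465

J and V share the same x with |JV| = 23.1 and V on the −y side, so V = (0.0000, -23.100). The virtual corner opposite J is at (-60.600, -23.100). Since A1 is tangent to RH there, GH ⟂ RH and the tangent condition forces GF to be normal to FV, with radius 6.6, so the center G sits 6.6 in from both sides at G = (-54.000, -16.500). Then |JG| = |G − J| = 56.465.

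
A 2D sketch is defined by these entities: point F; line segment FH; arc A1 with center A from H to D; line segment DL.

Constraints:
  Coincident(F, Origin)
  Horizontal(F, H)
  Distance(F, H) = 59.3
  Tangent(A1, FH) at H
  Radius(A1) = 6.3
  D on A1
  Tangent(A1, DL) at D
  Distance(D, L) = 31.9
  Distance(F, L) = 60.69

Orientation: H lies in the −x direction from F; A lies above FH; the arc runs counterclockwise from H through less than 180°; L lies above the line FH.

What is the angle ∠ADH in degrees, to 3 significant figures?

49.4°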